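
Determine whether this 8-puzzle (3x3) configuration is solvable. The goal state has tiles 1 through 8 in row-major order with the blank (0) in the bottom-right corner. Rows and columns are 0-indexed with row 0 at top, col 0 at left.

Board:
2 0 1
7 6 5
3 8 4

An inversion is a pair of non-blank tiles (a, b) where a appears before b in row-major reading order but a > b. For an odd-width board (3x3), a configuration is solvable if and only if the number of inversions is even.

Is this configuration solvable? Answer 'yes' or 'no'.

Answer: no

Derivation:
Inversions (pairs i<j in row-major order where tile[i] > tile[j] > 0): 11
11 is odd, so the puzzle is not solvable.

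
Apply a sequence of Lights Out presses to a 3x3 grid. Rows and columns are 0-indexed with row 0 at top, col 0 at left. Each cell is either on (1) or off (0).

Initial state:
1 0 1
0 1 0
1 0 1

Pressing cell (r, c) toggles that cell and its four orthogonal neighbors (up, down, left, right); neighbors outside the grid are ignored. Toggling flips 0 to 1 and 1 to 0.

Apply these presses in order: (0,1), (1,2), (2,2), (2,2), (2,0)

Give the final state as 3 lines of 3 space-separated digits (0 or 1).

After press 1 at (0,1):
0 1 0
0 0 0
1 0 1

After press 2 at (1,2):
0 1 1
0 1 1
1 0 0

After press 3 at (2,2):
0 1 1
0 1 0
1 1 1

After press 4 at (2,2):
0 1 1
0 1 1
1 0 0

After press 5 at (2,0):
0 1 1
1 1 1
0 1 0

Answer: 0 1 1
1 1 1
0 1 0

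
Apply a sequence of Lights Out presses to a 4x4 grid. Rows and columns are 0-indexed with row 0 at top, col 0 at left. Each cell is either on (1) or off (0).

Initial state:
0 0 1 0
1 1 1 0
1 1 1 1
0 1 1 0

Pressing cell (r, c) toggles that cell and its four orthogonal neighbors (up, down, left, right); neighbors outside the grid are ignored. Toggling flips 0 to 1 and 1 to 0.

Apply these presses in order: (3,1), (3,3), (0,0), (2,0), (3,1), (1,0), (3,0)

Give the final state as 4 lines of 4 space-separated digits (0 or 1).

After press 1 at (3,1):
0 0 1 0
1 1 1 0
1 0 1 1
1 0 0 0

After press 2 at (3,3):
0 0 1 0
1 1 1 0
1 0 1 0
1 0 1 1

After press 3 at (0,0):
1 1 1 0
0 1 1 0
1 0 1 0
1 0 1 1

After press 4 at (2,0):
1 1 1 0
1 1 1 0
0 1 1 0
0 0 1 1

After press 5 at (3,1):
1 1 1 0
1 1 1 0
0 0 1 0
1 1 0 1

After press 6 at (1,0):
0 1 1 0
0 0 1 0
1 0 1 0
1 1 0 1

After press 7 at (3,0):
0 1 1 0
0 0 1 0
0 0 1 0
0 0 0 1

Answer: 0 1 1 0
0 0 1 0
0 0 1 0
0 0 0 1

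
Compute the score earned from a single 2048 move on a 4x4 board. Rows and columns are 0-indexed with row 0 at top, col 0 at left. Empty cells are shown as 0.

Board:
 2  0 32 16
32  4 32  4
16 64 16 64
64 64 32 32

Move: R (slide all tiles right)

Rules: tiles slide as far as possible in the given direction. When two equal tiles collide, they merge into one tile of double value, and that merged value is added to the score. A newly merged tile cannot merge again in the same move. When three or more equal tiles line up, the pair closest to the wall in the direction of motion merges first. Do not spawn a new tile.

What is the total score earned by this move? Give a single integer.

Answer: 192

Derivation:
Slide right:
row 0: [2, 0, 32, 16] -> [0, 2, 32, 16]  score +0 (running 0)
row 1: [32, 4, 32, 4] -> [32, 4, 32, 4]  score +0 (running 0)
row 2: [16, 64, 16, 64] -> [16, 64, 16, 64]  score +0 (running 0)
row 3: [64, 64, 32, 32] -> [0, 0, 128, 64]  score +192 (running 192)
Board after move:
  0   2  32  16
 32   4  32   4
 16  64  16  64
  0   0 128  64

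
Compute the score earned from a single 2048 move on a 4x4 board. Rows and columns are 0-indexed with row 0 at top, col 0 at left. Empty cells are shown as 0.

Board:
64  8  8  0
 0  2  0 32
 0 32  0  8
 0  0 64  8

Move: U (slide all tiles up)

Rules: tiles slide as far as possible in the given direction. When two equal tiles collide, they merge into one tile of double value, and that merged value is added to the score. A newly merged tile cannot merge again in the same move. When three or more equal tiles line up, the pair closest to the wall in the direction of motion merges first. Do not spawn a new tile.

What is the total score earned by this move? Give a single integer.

Slide up:
col 0: [64, 0, 0, 0] -> [64, 0, 0, 0]  score +0 (running 0)
col 1: [8, 2, 32, 0] -> [8, 2, 32, 0]  score +0 (running 0)
col 2: [8, 0, 0, 64] -> [8, 64, 0, 0]  score +0 (running 0)
col 3: [0, 32, 8, 8] -> [32, 16, 0, 0]  score +16 (running 16)
Board after move:
64  8  8 32
 0  2 64 16
 0 32  0  0
 0  0  0  0

Answer: 16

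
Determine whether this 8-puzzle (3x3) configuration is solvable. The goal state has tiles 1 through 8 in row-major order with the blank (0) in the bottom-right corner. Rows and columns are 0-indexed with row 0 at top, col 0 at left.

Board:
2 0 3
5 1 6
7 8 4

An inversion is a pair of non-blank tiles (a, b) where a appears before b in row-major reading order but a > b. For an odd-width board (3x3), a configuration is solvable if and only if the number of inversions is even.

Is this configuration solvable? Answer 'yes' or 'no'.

Inversions (pairs i<j in row-major order where tile[i] > tile[j] > 0): 7
7 is odd, so the puzzle is not solvable.

Answer: no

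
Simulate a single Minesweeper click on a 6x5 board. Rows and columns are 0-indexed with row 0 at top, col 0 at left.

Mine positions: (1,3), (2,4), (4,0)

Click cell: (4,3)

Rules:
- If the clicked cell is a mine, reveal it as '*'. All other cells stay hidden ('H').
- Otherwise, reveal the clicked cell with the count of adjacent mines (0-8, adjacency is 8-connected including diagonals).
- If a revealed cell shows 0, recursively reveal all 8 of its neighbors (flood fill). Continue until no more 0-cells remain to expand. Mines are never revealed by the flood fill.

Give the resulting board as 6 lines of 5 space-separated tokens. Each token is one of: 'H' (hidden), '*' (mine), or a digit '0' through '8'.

0 0 1 H H
0 0 1 H H
0 0 1 2 H
1 1 0 1 1
H 1 0 0 0
H 1 0 0 0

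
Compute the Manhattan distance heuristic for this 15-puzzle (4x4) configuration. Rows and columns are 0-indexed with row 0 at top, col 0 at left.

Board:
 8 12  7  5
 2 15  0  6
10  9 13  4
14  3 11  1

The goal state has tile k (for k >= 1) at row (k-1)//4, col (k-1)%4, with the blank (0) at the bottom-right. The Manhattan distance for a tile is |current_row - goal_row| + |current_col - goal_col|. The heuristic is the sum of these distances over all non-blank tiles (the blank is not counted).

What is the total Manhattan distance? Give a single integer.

Tile 8: (0,0)->(1,3) = 4
Tile 12: (0,1)->(2,3) = 4
Tile 7: (0,2)->(1,2) = 1
Tile 5: (0,3)->(1,0) = 4
Tile 2: (1,0)->(0,1) = 2
Tile 15: (1,1)->(3,2) = 3
Tile 6: (1,3)->(1,1) = 2
Tile 10: (2,0)->(2,1) = 1
Tile 9: (2,1)->(2,0) = 1
Tile 13: (2,2)->(3,0) = 3
Tile 4: (2,3)->(0,3) = 2
Tile 14: (3,0)->(3,1) = 1
Tile 3: (3,1)->(0,2) = 4
Tile 11: (3,2)->(2,2) = 1
Tile 1: (3,3)->(0,0) = 6
Sum: 4 + 4 + 1 + 4 + 2 + 3 + 2 + 1 + 1 + 3 + 2 + 1 + 4 + 1 + 6 = 39

Answer: 39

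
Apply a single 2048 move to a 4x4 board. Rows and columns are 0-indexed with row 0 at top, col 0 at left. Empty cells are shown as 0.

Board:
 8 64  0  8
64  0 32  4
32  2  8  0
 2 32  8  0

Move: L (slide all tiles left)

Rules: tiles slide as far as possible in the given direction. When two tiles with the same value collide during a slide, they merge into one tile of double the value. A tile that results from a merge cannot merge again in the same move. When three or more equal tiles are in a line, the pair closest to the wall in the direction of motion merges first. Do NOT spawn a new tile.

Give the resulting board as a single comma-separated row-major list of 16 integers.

Slide left:
row 0: [8, 64, 0, 8] -> [8, 64, 8, 0]
row 1: [64, 0, 32, 4] -> [64, 32, 4, 0]
row 2: [32, 2, 8, 0] -> [32, 2, 8, 0]
row 3: [2, 32, 8, 0] -> [2, 32, 8, 0]

Answer: 8, 64, 8, 0, 64, 32, 4, 0, 32, 2, 8, 0, 2, 32, 8, 0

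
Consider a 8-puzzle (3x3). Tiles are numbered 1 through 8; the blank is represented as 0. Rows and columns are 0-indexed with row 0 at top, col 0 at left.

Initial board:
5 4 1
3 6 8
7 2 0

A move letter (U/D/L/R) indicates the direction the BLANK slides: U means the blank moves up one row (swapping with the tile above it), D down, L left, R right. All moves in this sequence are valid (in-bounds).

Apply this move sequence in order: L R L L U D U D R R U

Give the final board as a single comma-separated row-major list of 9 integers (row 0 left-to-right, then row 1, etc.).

After move 1 (L):
5 4 1
3 6 8
7 0 2

After move 2 (R):
5 4 1
3 6 8
7 2 0

After move 3 (L):
5 4 1
3 6 8
7 0 2

After move 4 (L):
5 4 1
3 6 8
0 7 2

After move 5 (U):
5 4 1
0 6 8
3 7 2

After move 6 (D):
5 4 1
3 6 8
0 7 2

After move 7 (U):
5 4 1
0 6 8
3 7 2

After move 8 (D):
5 4 1
3 6 8
0 7 2

After move 9 (R):
5 4 1
3 6 8
7 0 2

After move 10 (R):
5 4 1
3 6 8
7 2 0

After move 11 (U):
5 4 1
3 6 0
7 2 8

Answer: 5, 4, 1, 3, 6, 0, 7, 2, 8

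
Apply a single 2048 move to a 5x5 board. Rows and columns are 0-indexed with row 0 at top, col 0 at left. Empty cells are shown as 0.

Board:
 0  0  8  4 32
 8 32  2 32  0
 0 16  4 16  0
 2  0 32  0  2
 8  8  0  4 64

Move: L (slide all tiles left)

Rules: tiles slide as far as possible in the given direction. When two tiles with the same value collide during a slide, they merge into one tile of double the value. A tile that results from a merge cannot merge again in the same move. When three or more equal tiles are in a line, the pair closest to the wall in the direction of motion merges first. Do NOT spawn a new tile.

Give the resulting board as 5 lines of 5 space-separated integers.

Answer:  8  4 32  0  0
 8 32  2 32  0
16  4 16  0  0
 2 32  2  0  0
16  4 64  0  0

Derivation:
Slide left:
row 0: [0, 0, 8, 4, 32] -> [8, 4, 32, 0, 0]
row 1: [8, 32, 2, 32, 0] -> [8, 32, 2, 32, 0]
row 2: [0, 16, 4, 16, 0] -> [16, 4, 16, 0, 0]
row 3: [2, 0, 32, 0, 2] -> [2, 32, 2, 0, 0]
row 4: [8, 8, 0, 4, 64] -> [16, 4, 64, 0, 0]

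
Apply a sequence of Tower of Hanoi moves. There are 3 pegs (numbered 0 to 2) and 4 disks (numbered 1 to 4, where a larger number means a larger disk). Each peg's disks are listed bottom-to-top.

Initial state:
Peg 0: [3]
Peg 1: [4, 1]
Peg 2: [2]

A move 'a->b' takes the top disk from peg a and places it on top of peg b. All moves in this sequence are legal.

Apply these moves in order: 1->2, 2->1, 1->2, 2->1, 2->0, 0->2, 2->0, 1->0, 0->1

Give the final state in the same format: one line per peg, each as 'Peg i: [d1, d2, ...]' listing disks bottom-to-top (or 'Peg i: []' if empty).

After move 1 (1->2):
Peg 0: [3]
Peg 1: [4]
Peg 2: [2, 1]

After move 2 (2->1):
Peg 0: [3]
Peg 1: [4, 1]
Peg 2: [2]

After move 3 (1->2):
Peg 0: [3]
Peg 1: [4]
Peg 2: [2, 1]

After move 4 (2->1):
Peg 0: [3]
Peg 1: [4, 1]
Peg 2: [2]

After move 5 (2->0):
Peg 0: [3, 2]
Peg 1: [4, 1]
Peg 2: []

After move 6 (0->2):
Peg 0: [3]
Peg 1: [4, 1]
Peg 2: [2]

After move 7 (2->0):
Peg 0: [3, 2]
Peg 1: [4, 1]
Peg 2: []

After move 8 (1->0):
Peg 0: [3, 2, 1]
Peg 1: [4]
Peg 2: []

After move 9 (0->1):
Peg 0: [3, 2]
Peg 1: [4, 1]
Peg 2: []

Answer: Peg 0: [3, 2]
Peg 1: [4, 1]
Peg 2: []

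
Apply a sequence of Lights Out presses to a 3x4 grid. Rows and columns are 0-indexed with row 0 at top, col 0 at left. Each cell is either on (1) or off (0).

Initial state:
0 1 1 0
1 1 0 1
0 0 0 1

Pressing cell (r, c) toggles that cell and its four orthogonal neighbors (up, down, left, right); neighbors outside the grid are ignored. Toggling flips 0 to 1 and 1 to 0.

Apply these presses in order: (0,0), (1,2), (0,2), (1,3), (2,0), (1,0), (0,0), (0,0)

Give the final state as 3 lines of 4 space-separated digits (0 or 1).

After press 1 at (0,0):
1 0 1 0
0 1 0 1
0 0 0 1

After press 2 at (1,2):
1 0 0 0
0 0 1 0
0 0 1 1

After press 3 at (0,2):
1 1 1 1
0 0 0 0
0 0 1 1

After press 4 at (1,3):
1 1 1 0
0 0 1 1
0 0 1 0

After press 5 at (2,0):
1 1 1 0
1 0 1 1
1 1 1 0

After press 6 at (1,0):
0 1 1 0
0 1 1 1
0 1 1 0

After press 7 at (0,0):
1 0 1 0
1 1 1 1
0 1 1 0

After press 8 at (0,0):
0 1 1 0
0 1 1 1
0 1 1 0

Answer: 0 1 1 0
0 1 1 1
0 1 1 0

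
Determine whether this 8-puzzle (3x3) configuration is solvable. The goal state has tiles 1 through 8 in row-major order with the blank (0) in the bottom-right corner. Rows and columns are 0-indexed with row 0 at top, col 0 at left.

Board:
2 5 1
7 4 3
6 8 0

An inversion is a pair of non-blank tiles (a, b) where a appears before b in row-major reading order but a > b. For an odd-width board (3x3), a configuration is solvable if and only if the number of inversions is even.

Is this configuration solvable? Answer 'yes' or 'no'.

Answer: yes

Derivation:
Inversions (pairs i<j in row-major order where tile[i] > tile[j] > 0): 8
8 is even, so the puzzle is solvable.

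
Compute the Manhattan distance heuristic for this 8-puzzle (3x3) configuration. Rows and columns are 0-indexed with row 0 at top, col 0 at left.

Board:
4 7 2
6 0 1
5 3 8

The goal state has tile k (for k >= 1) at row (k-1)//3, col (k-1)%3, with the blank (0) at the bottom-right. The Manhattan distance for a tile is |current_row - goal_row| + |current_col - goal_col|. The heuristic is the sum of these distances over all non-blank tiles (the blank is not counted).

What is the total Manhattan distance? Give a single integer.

Answer: 16

Derivation:
Tile 4: at (0,0), goal (1,0), distance |0-1|+|0-0| = 1
Tile 7: at (0,1), goal (2,0), distance |0-2|+|1-0| = 3
Tile 2: at (0,2), goal (0,1), distance |0-0|+|2-1| = 1
Tile 6: at (1,0), goal (1,2), distance |1-1|+|0-2| = 2
Tile 1: at (1,2), goal (0,0), distance |1-0|+|2-0| = 3
Tile 5: at (2,0), goal (1,1), distance |2-1|+|0-1| = 2
Tile 3: at (2,1), goal (0,2), distance |2-0|+|1-2| = 3
Tile 8: at (2,2), goal (2,1), distance |2-2|+|2-1| = 1
Sum: 1 + 3 + 1 + 2 + 3 + 2 + 3 + 1 = 16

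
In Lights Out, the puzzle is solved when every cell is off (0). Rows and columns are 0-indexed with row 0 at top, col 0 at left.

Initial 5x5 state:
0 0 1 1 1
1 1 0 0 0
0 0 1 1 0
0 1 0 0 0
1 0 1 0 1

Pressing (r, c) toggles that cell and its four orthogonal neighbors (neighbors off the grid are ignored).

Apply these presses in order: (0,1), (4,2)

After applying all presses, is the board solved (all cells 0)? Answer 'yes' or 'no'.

Answer: no

Derivation:
After press 1 at (0,1):
1 1 0 1 1
1 0 0 0 0
0 0 1 1 0
0 1 0 0 0
1 0 1 0 1

After press 2 at (4,2):
1 1 0 1 1
1 0 0 0 0
0 0 1 1 0
0 1 1 0 0
1 1 0 1 1

Lights still on: 13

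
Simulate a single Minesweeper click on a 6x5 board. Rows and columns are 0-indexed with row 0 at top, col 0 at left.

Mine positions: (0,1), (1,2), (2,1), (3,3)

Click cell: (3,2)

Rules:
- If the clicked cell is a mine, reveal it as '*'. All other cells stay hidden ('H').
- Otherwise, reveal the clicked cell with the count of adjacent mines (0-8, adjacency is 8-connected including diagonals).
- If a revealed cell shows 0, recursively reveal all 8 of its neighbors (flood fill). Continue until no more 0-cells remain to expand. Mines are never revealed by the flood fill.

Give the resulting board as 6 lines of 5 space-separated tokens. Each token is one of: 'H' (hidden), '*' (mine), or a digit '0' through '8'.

H H H H H
H H H H H
H H H H H
H H 2 H H
H H H H H
H H H H H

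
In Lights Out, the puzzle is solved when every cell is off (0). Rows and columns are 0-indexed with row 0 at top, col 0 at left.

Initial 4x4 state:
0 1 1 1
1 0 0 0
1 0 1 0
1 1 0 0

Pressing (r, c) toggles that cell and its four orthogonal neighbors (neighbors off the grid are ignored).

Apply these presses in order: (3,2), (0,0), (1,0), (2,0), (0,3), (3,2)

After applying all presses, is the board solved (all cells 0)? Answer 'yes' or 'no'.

Answer: no

Derivation:
After press 1 at (3,2):
0 1 1 1
1 0 0 0
1 0 0 0
1 0 1 1

After press 2 at (0,0):
1 0 1 1
0 0 0 0
1 0 0 0
1 0 1 1

After press 3 at (1,0):
0 0 1 1
1 1 0 0
0 0 0 0
1 0 1 1

After press 4 at (2,0):
0 0 1 1
0 1 0 0
1 1 0 0
0 0 1 1

After press 5 at (0,3):
0 0 0 0
0 1 0 1
1 1 0 0
0 0 1 1

After press 6 at (3,2):
0 0 0 0
0 1 0 1
1 1 1 0
0 1 0 0

Lights still on: 6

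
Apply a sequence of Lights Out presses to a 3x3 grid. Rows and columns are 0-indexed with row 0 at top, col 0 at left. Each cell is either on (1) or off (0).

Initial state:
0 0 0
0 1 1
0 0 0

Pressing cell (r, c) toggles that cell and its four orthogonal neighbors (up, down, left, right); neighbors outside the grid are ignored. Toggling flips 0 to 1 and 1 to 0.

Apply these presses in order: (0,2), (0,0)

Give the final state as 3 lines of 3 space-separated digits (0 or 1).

After press 1 at (0,2):
0 1 1
0 1 0
0 0 0

After press 2 at (0,0):
1 0 1
1 1 0
0 0 0

Answer: 1 0 1
1 1 0
0 0 0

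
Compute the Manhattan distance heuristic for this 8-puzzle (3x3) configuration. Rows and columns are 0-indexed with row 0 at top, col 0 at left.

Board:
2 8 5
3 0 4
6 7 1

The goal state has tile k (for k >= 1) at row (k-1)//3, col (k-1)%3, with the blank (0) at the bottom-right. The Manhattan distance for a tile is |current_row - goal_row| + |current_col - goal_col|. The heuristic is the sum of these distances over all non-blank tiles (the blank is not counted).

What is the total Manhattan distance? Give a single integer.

Answer: 18

Derivation:
Tile 2: (0,0)->(0,1) = 1
Tile 8: (0,1)->(2,1) = 2
Tile 5: (0,2)->(1,1) = 2
Tile 3: (1,0)->(0,2) = 3
Tile 4: (1,2)->(1,0) = 2
Tile 6: (2,0)->(1,2) = 3
Tile 7: (2,1)->(2,0) = 1
Tile 1: (2,2)->(0,0) = 4
Sum: 1 + 2 + 2 + 3 + 2 + 3 + 1 + 4 = 18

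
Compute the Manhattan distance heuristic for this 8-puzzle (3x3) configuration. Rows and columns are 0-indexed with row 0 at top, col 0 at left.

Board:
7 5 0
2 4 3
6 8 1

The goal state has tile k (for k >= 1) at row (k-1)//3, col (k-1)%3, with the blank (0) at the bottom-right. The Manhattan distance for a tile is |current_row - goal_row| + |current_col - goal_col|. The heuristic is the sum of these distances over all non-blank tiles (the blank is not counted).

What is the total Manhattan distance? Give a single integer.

Answer: 14

Derivation:
Tile 7: (0,0)->(2,0) = 2
Tile 5: (0,1)->(1,1) = 1
Tile 2: (1,0)->(0,1) = 2
Tile 4: (1,1)->(1,0) = 1
Tile 3: (1,2)->(0,2) = 1
Tile 6: (2,0)->(1,2) = 3
Tile 8: (2,1)->(2,1) = 0
Tile 1: (2,2)->(0,0) = 4
Sum: 2 + 1 + 2 + 1 + 1 + 3 + 0 + 4 = 14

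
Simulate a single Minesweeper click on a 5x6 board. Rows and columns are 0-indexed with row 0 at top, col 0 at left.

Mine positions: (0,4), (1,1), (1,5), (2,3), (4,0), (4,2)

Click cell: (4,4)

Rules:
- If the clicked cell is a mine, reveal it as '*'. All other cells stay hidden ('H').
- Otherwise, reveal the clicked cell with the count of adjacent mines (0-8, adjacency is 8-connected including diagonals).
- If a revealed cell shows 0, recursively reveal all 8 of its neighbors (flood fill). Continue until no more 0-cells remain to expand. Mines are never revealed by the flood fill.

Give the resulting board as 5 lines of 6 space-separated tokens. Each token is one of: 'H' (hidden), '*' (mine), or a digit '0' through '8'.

H H H H H H
H H H H H H
H H H H 2 1
H H H 2 1 0
H H H 1 0 0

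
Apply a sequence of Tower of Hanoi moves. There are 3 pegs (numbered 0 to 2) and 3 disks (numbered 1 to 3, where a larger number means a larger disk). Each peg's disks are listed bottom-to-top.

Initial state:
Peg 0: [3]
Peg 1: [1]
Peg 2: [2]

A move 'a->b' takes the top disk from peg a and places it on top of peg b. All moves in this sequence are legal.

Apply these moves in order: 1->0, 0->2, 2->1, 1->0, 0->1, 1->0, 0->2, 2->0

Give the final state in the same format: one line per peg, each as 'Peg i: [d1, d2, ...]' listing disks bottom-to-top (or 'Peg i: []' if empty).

Answer: Peg 0: [3, 1]
Peg 1: []
Peg 2: [2]

Derivation:
After move 1 (1->0):
Peg 0: [3, 1]
Peg 1: []
Peg 2: [2]

After move 2 (0->2):
Peg 0: [3]
Peg 1: []
Peg 2: [2, 1]

After move 3 (2->1):
Peg 0: [3]
Peg 1: [1]
Peg 2: [2]

After move 4 (1->0):
Peg 0: [3, 1]
Peg 1: []
Peg 2: [2]

After move 5 (0->1):
Peg 0: [3]
Peg 1: [1]
Peg 2: [2]

After move 6 (1->0):
Peg 0: [3, 1]
Peg 1: []
Peg 2: [2]

After move 7 (0->2):
Peg 0: [3]
Peg 1: []
Peg 2: [2, 1]

After move 8 (2->0):
Peg 0: [3, 1]
Peg 1: []
Peg 2: [2]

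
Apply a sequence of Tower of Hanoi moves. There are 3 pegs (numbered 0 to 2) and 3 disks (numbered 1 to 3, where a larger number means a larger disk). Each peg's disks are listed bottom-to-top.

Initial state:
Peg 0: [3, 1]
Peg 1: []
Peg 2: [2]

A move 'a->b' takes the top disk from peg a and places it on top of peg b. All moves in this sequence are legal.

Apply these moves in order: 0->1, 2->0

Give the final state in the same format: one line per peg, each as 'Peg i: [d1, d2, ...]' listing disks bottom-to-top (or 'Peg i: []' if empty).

After move 1 (0->1):
Peg 0: [3]
Peg 1: [1]
Peg 2: [2]

After move 2 (2->0):
Peg 0: [3, 2]
Peg 1: [1]
Peg 2: []

Answer: Peg 0: [3, 2]
Peg 1: [1]
Peg 2: []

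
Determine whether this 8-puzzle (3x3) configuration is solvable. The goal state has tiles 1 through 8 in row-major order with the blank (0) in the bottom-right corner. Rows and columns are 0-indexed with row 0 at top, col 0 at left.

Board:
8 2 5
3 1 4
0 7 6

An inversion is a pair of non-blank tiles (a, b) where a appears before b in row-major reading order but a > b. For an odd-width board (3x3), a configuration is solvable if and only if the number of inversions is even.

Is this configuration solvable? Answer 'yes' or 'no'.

Inversions (pairs i<j in row-major order where tile[i] > tile[j] > 0): 13
13 is odd, so the puzzle is not solvable.

Answer: no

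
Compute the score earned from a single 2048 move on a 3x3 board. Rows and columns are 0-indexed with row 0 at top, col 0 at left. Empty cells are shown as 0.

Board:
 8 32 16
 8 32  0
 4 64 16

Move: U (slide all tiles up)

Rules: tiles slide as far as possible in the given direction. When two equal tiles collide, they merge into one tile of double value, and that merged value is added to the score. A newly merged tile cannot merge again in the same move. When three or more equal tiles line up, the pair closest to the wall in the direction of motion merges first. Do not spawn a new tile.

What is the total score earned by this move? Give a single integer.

Answer: 112

Derivation:
Slide up:
col 0: [8, 8, 4] -> [16, 4, 0]  score +16 (running 16)
col 1: [32, 32, 64] -> [64, 64, 0]  score +64 (running 80)
col 2: [16, 0, 16] -> [32, 0, 0]  score +32 (running 112)
Board after move:
16 64 32
 4 64  0
 0  0  0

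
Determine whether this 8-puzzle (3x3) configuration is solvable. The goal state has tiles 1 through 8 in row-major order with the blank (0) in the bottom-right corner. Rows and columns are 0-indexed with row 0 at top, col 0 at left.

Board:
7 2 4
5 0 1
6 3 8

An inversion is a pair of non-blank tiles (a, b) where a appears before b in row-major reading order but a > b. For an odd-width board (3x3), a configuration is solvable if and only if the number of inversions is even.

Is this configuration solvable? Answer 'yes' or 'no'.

Inversions (pairs i<j in row-major order where tile[i] > tile[j] > 0): 12
12 is even, so the puzzle is solvable.

Answer: yes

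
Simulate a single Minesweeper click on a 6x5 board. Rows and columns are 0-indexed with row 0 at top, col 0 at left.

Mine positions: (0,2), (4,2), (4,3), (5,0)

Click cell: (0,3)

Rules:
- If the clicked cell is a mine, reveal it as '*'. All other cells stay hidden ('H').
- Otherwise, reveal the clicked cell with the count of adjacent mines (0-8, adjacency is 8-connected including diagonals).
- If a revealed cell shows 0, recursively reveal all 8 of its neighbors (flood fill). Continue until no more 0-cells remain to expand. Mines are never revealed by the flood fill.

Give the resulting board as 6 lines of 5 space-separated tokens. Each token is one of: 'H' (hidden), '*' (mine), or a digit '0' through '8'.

H H H 1 H
H H H H H
H H H H H
H H H H H
H H H H H
H H H H H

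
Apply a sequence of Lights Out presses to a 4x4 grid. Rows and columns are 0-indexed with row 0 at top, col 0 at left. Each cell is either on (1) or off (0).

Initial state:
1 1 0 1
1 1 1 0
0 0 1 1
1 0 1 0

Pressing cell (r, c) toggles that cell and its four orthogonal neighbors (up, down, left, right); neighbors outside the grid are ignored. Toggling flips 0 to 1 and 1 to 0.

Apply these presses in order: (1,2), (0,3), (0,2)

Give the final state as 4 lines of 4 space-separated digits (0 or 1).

Answer: 1 0 1 1
1 0 1 0
0 0 0 1
1 0 1 0

Derivation:
After press 1 at (1,2):
1 1 1 1
1 0 0 1
0 0 0 1
1 0 1 0

After press 2 at (0,3):
1 1 0 0
1 0 0 0
0 0 0 1
1 0 1 0

After press 3 at (0,2):
1 0 1 1
1 0 1 0
0 0 0 1
1 0 1 0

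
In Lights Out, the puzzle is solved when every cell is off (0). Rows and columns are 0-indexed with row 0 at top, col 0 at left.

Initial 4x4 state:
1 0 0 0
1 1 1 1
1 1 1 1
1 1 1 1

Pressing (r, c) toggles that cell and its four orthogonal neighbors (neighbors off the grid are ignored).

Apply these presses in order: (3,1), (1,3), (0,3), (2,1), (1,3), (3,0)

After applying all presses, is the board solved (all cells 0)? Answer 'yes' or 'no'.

Answer: no

Derivation:
After press 1 at (3,1):
1 0 0 0
1 1 1 1
1 0 1 1
0 0 0 1

After press 2 at (1,3):
1 0 0 1
1 1 0 0
1 0 1 0
0 0 0 1

After press 3 at (0,3):
1 0 1 0
1 1 0 1
1 0 1 0
0 0 0 1

After press 4 at (2,1):
1 0 1 0
1 0 0 1
0 1 0 0
0 1 0 1

After press 5 at (1,3):
1 0 1 1
1 0 1 0
0 1 0 1
0 1 0 1

After press 6 at (3,0):
1 0 1 1
1 0 1 0
1 1 0 1
1 0 0 1

Lights still on: 10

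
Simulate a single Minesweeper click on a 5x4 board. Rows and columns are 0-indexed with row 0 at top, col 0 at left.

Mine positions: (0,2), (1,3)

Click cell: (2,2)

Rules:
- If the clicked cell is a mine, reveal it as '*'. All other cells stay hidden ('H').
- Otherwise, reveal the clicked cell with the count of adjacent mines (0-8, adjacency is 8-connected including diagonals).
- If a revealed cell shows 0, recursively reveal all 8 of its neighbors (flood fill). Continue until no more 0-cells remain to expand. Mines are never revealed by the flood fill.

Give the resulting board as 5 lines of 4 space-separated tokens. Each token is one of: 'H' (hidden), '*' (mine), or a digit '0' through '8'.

H H H H
H H H H
H H 1 H
H H H H
H H H H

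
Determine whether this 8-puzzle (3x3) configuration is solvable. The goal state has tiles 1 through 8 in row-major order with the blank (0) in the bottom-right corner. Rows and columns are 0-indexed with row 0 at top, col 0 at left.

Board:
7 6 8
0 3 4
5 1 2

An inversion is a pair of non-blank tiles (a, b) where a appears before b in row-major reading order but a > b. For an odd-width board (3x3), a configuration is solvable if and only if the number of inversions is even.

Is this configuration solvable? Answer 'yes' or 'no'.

Answer: yes

Derivation:
Inversions (pairs i<j in row-major order where tile[i] > tile[j] > 0): 22
22 is even, so the puzzle is solvable.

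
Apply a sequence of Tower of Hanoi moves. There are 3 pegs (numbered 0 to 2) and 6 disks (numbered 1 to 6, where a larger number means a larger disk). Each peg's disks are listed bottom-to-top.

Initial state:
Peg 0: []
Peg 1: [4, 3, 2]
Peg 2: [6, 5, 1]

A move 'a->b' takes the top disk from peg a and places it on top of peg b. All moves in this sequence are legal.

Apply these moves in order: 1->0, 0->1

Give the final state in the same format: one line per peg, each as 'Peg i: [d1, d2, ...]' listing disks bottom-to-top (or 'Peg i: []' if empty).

After move 1 (1->0):
Peg 0: [2]
Peg 1: [4, 3]
Peg 2: [6, 5, 1]

After move 2 (0->1):
Peg 0: []
Peg 1: [4, 3, 2]
Peg 2: [6, 5, 1]

Answer: Peg 0: []
Peg 1: [4, 3, 2]
Peg 2: [6, 5, 1]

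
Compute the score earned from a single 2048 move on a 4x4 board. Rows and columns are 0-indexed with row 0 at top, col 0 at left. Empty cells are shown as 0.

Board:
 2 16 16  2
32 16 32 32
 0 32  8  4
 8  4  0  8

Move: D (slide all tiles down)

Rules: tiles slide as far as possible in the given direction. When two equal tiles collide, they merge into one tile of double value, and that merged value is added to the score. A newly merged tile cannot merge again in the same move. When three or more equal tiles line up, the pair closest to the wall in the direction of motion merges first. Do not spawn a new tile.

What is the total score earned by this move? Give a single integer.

Answer: 32

Derivation:
Slide down:
col 0: [2, 32, 0, 8] -> [0, 2, 32, 8]  score +0 (running 0)
col 1: [16, 16, 32, 4] -> [0, 32, 32, 4]  score +32 (running 32)
col 2: [16, 32, 8, 0] -> [0, 16, 32, 8]  score +0 (running 32)
col 3: [2, 32, 4, 8] -> [2, 32, 4, 8]  score +0 (running 32)
Board after move:
 0  0  0  2
 2 32 16 32
32 32 32  4
 8  4  8  8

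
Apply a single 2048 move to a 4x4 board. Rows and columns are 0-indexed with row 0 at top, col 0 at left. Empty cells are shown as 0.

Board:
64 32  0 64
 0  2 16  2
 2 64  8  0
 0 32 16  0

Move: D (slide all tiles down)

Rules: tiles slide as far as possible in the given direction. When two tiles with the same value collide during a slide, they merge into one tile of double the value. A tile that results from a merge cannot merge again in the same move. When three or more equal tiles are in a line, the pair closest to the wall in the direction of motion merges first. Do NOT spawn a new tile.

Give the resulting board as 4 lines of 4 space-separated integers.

Slide down:
col 0: [64, 0, 2, 0] -> [0, 0, 64, 2]
col 1: [32, 2, 64, 32] -> [32, 2, 64, 32]
col 2: [0, 16, 8, 16] -> [0, 16, 8, 16]
col 3: [64, 2, 0, 0] -> [0, 0, 64, 2]

Answer:  0 32  0  0
 0  2 16  0
64 64  8 64
 2 32 16  2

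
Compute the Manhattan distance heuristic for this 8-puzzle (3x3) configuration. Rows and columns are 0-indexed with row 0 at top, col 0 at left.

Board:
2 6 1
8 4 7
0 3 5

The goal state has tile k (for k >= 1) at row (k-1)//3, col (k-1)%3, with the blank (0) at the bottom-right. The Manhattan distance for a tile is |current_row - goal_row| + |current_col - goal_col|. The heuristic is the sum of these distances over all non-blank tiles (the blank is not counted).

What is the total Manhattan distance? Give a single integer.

Tile 2: (0,0)->(0,1) = 1
Tile 6: (0,1)->(1,2) = 2
Tile 1: (0,2)->(0,0) = 2
Tile 8: (1,0)->(2,1) = 2
Tile 4: (1,1)->(1,0) = 1
Tile 7: (1,2)->(2,0) = 3
Tile 3: (2,1)->(0,2) = 3
Tile 5: (2,2)->(1,1) = 2
Sum: 1 + 2 + 2 + 2 + 1 + 3 + 3 + 2 = 16

Answer: 16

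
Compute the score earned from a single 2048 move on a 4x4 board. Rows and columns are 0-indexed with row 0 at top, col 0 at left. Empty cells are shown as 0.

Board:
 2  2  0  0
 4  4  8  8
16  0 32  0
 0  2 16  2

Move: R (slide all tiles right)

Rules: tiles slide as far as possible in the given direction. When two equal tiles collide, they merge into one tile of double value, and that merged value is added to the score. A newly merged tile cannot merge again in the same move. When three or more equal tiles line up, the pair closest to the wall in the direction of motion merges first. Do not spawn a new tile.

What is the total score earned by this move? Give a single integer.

Slide right:
row 0: [2, 2, 0, 0] -> [0, 0, 0, 4]  score +4 (running 4)
row 1: [4, 4, 8, 8] -> [0, 0, 8, 16]  score +24 (running 28)
row 2: [16, 0, 32, 0] -> [0, 0, 16, 32]  score +0 (running 28)
row 3: [0, 2, 16, 2] -> [0, 2, 16, 2]  score +0 (running 28)
Board after move:
 0  0  0  4
 0  0  8 16
 0  0 16 32
 0  2 16  2

Answer: 28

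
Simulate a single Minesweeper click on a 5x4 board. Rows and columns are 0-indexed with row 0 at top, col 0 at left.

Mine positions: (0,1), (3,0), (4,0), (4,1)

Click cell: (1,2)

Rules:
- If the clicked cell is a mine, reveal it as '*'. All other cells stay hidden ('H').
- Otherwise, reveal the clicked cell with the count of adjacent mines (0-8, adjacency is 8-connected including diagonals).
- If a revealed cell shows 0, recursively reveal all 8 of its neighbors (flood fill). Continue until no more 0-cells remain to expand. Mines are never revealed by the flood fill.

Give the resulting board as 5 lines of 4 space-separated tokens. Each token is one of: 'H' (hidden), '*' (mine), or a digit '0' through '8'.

H H H H
H H 1 H
H H H H
H H H H
H H H H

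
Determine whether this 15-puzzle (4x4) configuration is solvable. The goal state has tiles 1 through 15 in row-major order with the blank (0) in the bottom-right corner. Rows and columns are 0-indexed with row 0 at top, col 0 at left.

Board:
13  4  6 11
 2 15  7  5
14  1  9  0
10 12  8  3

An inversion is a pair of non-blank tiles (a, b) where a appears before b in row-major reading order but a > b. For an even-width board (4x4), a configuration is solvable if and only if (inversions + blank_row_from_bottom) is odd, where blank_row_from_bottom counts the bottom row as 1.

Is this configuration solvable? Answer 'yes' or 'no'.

Inversions: 55
Blank is in row 2 (0-indexed from top), which is row 2 counting from the bottom (bottom = 1).
55 + 2 = 57, which is odd, so the puzzle is solvable.

Answer: yes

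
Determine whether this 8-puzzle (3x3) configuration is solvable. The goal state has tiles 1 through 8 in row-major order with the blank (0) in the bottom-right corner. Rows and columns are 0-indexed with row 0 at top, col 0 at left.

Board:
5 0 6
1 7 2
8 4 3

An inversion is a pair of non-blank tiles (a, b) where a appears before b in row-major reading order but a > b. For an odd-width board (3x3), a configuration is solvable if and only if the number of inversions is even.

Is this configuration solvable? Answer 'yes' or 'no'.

Answer: yes

Derivation:
Inversions (pairs i<j in row-major order where tile[i] > tile[j] > 0): 14
14 is even, so the puzzle is solvable.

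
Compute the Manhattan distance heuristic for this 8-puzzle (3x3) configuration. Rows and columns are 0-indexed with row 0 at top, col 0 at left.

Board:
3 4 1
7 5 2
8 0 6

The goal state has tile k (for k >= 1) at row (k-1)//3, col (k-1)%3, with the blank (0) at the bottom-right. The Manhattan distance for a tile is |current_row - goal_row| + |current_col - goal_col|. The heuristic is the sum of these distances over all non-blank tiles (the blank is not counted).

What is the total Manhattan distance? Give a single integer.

Tile 3: at (0,0), goal (0,2), distance |0-0|+|0-2| = 2
Tile 4: at (0,1), goal (1,0), distance |0-1|+|1-0| = 2
Tile 1: at (0,2), goal (0,0), distance |0-0|+|2-0| = 2
Tile 7: at (1,0), goal (2,0), distance |1-2|+|0-0| = 1
Tile 5: at (1,1), goal (1,1), distance |1-1|+|1-1| = 0
Tile 2: at (1,2), goal (0,1), distance |1-0|+|2-1| = 2
Tile 8: at (2,0), goal (2,1), distance |2-2|+|0-1| = 1
Tile 6: at (2,2), goal (1,2), distance |2-1|+|2-2| = 1
Sum: 2 + 2 + 2 + 1 + 0 + 2 + 1 + 1 = 11

Answer: 11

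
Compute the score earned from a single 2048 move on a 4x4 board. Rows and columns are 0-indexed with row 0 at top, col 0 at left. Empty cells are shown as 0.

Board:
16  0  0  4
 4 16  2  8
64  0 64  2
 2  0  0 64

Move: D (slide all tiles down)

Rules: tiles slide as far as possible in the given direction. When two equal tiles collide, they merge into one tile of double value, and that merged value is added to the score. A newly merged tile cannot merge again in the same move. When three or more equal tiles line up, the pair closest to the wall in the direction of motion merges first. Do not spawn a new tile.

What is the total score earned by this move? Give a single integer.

Slide down:
col 0: [16, 4, 64, 2] -> [16, 4, 64, 2]  score +0 (running 0)
col 1: [0, 16, 0, 0] -> [0, 0, 0, 16]  score +0 (running 0)
col 2: [0, 2, 64, 0] -> [0, 0, 2, 64]  score +0 (running 0)
col 3: [4, 8, 2, 64] -> [4, 8, 2, 64]  score +0 (running 0)
Board after move:
16  0  0  4
 4  0  0  8
64  0  2  2
 2 16 64 64

Answer: 0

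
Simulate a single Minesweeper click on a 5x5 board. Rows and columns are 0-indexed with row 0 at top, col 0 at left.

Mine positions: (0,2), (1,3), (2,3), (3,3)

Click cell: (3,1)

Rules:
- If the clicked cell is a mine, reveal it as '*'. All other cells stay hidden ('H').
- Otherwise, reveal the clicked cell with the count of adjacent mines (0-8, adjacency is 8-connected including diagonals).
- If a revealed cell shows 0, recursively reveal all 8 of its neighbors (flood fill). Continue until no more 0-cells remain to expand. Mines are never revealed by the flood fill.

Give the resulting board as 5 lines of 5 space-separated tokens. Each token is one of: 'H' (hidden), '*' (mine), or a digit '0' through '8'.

0 1 H H H
0 1 3 H H
0 0 3 H H
0 0 2 H H
0 0 1 H H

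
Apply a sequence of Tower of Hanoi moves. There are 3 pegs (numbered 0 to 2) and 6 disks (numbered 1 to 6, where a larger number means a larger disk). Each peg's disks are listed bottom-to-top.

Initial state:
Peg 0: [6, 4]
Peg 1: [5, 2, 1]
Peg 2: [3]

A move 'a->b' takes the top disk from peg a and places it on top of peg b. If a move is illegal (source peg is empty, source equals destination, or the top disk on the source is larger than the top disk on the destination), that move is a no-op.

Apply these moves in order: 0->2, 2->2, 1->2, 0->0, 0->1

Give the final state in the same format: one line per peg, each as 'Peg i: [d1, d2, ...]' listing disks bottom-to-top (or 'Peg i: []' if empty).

After move 1 (0->2):
Peg 0: [6, 4]
Peg 1: [5, 2, 1]
Peg 2: [3]

After move 2 (2->2):
Peg 0: [6, 4]
Peg 1: [5, 2, 1]
Peg 2: [3]

After move 3 (1->2):
Peg 0: [6, 4]
Peg 1: [5, 2]
Peg 2: [3, 1]

After move 4 (0->0):
Peg 0: [6, 4]
Peg 1: [5, 2]
Peg 2: [3, 1]

After move 5 (0->1):
Peg 0: [6, 4]
Peg 1: [5, 2]
Peg 2: [3, 1]

Answer: Peg 0: [6, 4]
Peg 1: [5, 2]
Peg 2: [3, 1]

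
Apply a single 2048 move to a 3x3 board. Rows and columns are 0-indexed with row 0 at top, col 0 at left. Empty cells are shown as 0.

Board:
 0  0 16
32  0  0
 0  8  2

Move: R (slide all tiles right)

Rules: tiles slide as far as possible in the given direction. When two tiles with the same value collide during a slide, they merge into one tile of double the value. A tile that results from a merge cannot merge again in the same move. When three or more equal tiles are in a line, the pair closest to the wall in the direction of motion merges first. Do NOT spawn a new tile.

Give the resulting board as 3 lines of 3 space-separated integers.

Answer:  0  0 16
 0  0 32
 0  8  2

Derivation:
Slide right:
row 0: [0, 0, 16] -> [0, 0, 16]
row 1: [32, 0, 0] -> [0, 0, 32]
row 2: [0, 8, 2] -> [0, 8, 2]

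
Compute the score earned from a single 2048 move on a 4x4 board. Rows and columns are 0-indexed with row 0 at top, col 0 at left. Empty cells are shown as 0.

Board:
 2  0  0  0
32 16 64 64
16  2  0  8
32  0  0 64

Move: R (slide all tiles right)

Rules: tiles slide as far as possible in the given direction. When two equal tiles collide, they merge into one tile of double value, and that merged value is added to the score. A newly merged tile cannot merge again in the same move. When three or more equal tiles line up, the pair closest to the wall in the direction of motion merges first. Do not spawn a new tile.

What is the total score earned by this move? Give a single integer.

Answer: 128

Derivation:
Slide right:
row 0: [2, 0, 0, 0] -> [0, 0, 0, 2]  score +0 (running 0)
row 1: [32, 16, 64, 64] -> [0, 32, 16, 128]  score +128 (running 128)
row 2: [16, 2, 0, 8] -> [0, 16, 2, 8]  score +0 (running 128)
row 3: [32, 0, 0, 64] -> [0, 0, 32, 64]  score +0 (running 128)
Board after move:
  0   0   0   2
  0  32  16 128
  0  16   2   8
  0   0  32  64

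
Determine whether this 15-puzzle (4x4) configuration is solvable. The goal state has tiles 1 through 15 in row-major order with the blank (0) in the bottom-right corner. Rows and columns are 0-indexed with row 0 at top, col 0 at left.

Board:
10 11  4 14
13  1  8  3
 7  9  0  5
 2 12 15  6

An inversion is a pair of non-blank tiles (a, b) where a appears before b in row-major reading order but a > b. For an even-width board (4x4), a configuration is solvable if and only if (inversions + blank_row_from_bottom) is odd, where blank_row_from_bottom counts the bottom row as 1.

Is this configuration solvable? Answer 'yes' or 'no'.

Inversions: 55
Blank is in row 2 (0-indexed from top), which is row 2 counting from the bottom (bottom = 1).
55 + 2 = 57, which is odd, so the puzzle is solvable.

Answer: yes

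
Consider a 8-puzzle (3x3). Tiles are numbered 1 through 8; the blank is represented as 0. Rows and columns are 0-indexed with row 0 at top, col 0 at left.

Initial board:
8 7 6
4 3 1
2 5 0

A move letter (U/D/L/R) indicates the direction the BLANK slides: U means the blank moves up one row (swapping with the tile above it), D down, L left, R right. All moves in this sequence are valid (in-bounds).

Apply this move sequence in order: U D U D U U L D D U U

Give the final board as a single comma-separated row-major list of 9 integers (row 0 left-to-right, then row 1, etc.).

After move 1 (U):
8 7 6
4 3 0
2 5 1

After move 2 (D):
8 7 6
4 3 1
2 5 0

After move 3 (U):
8 7 6
4 3 0
2 5 1

After move 4 (D):
8 7 6
4 3 1
2 5 0

After move 5 (U):
8 7 6
4 3 0
2 5 1

After move 6 (U):
8 7 0
4 3 6
2 5 1

After move 7 (L):
8 0 7
4 3 6
2 5 1

After move 8 (D):
8 3 7
4 0 6
2 5 1

After move 9 (D):
8 3 7
4 5 6
2 0 1

After move 10 (U):
8 3 7
4 0 6
2 5 1

After move 11 (U):
8 0 7
4 3 6
2 5 1

Answer: 8, 0, 7, 4, 3, 6, 2, 5, 1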